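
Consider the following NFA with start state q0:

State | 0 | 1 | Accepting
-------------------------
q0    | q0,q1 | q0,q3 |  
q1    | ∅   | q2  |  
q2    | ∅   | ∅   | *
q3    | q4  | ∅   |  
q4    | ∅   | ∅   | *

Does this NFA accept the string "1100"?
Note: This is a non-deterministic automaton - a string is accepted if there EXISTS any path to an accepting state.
Track the set of states the NFA could be in: start {q0}
Read '1': {q0} → {q0, q3}
Read '1': {q0, q3} → {q0, q3}
Read '0': {q0, q3} → {q0, q1, q4}
Read '0': {q0, q1, q4} → {q0, q1}
Final set {q0, q1} contains no accepting state → rejected.

Final answer: No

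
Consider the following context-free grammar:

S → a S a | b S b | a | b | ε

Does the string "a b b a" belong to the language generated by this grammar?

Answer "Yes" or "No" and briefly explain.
A derivation exists: S ⇒ a S a ⇒ a b S b a ⇒ a b b a (using S → a S a, S → b S b, then S → ε).

Final answer: Yes - a valid derivation exists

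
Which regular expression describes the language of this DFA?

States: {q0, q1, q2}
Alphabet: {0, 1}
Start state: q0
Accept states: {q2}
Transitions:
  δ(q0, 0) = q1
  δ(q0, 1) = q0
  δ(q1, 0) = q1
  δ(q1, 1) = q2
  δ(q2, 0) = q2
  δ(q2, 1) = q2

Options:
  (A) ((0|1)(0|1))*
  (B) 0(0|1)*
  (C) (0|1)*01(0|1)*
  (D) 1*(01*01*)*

Testing sample strings against the DFA:
  '01' -> accepted
  '01010' -> accepted
  '000' -> rejected
  '11111' -> rejected
Checking each option for a counterexample:
  (A) ((0|1)(0|1))*: ε is rejected by the DFA but matches the regex → eliminated
  (B) 0(0|1)*: '0' is rejected by the DFA but matches the regex → eliminated
  (C) (0|1)*01(0|1)*: agrees with the DFA on all strings of length ≤ 4
  (D) 1*(01*01*)*: ε is rejected by the DFA but matches the regex → eliminated
Only (C) (0|1)*01(0|1)* is consistent with the DFA.

Final answer: (C) (0|1)*01(0|1)*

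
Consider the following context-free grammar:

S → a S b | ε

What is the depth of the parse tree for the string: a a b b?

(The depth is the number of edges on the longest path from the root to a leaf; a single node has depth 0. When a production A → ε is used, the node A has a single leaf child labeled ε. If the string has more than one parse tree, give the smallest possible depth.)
The only parse tree applies S → a S b 2 times (once per matching a…b pair) and then S → ε.
The S nodes sit at depths 0, 1, …, 2; the innermost S (depth 2) has the single child ε at depth 3.
The terminal leaves a, b are at depths 1..2, so the longest root-to-leaf path is S → S → … → S → ε with 3 edges.
Depth = 3.

Final answer: 3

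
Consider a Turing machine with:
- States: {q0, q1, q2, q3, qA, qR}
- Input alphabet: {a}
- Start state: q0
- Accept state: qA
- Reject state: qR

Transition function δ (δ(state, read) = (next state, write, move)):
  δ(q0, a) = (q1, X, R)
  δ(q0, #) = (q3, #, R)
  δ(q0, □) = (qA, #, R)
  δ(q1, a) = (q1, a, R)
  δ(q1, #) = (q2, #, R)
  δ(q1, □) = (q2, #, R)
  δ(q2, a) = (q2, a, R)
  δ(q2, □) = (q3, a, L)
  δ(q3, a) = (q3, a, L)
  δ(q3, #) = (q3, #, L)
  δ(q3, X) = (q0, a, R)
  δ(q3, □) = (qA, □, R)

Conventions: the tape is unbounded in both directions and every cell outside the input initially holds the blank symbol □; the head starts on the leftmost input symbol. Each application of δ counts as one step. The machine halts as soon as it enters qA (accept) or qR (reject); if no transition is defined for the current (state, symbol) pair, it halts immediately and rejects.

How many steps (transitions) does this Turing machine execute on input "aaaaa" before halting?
Trace (configuration after each step, as tape_left[state]tape_right with head position):
Step 0: [q0]aaaaa (head at position 0)
Step 1: X[q1]aaaa (head 1)
Step 2: Xa[q1]aaa (head 2)
Step 3: Xaa[q1]aa (head 3)
Step 4: Xaaa[q1]a (head 4)
Step 5: Xaaaa[q1]□ (head 5)
Step 6: Xaaaa#[q2]□ (head 6)
Step 7: Xaaaa[q3]#a (head 5)
Step 8: Xaaa[q3]a#a (head 4)
Step 9: Xaa[q3]aa#a (head 3)
Step 10: Xa[q3]aaa#a (head 2)
Step 11: X[q3]aaaa#a (head 1)
Step 12: [q3]Xaaaa#a (head 0)
Step 13: a[q0]aaaa#a (head 1)
Step 14: aX[q1]aaa#a (head 2)
Step 15: aXa[q1]aa#a (head 3)
Step 16: aXaa[q1]a#a (head 4)
Step 17: aXaaa[q1]#a (head 5)
Step 18: aXaaa#[q2]a (head 6)
Step 19: aXaaa#a[q2]□ (head 7)
Step 20: aXaaa#[q3]aa (head 6)
Step 21: aXaaa[q3]#aa (head 5)
Step 22: aXaa[q3]a#aa (head 4)
Step 23: aXa[q3]aa#aa (head 3)
Step 24: aX[q3]aaa#aa (head 2)
Step 25: a[q3]Xaaa#aa (head 1)
Step 26: aa[q0]aaa#aa (head 2)
Step 27: aaX[q1]aa#aa (head 3)
Step 28: aaXa[q1]a#aa (head 4)
Step 29: aaXaa[q1]#aa (head 5)
Step 30: aaXaa#[q2]aa (head 6)
Step 31: aaXaa#a[q2]a (head 7)
Step 32: aaXaa#aa[q2]□ (head 8)
Step 33: aaXaa#a[q3]aa (head 7)
Step 34: aaXaa#[q3]aaa (head 6)
Step 35: aaXaa[q3]#aaa (head 5)
Step 36: aaXa[q3]a#aaa (head 4)
Step 37: aaX[q3]aa#aaa (head 3)
Step 38: aa[q3]Xaa#aaa (head 2)
Step 39: aaa[q0]aa#aaa (head 3)
Step 40: aaaX[q1]a#aaa (head 4)
Step 41: aaaXa[q1]#aaa (head 5)
Step 42: aaaXa#[q2]aaa (head 6)
Step 43: aaaXa#a[q2]aa (head 7)
Step 44: aaaXa#aa[q2]a (head 8)
Step 45: aaaXa#aaa[q2]□ (head 9)
Step 46: aaaXa#aa[q3]aa (head 8)
Step 47: aaaXa#a[q3]aaa (head 7)
Step 48: aaaXa#[q3]aaaa (head 6)
Step 49: aaaXa[q3]#aaaa (head 5)
Step 50: aaaX[q3]a#aaaa (head 4)
Step 51: aaa[q3]Xa#aaaa (head 3)
Step 52: aaaa[q0]a#aaaa (head 4)
Step 53: aaaaX[q1]#aaaa (head 5)
Step 54: aaaaX#[q2]aaaa (head 6)
Step 55: aaaaX#a[q2]aaa (head 7)
Step 56: aaaaX#aa[q2]aa (head 8)
Step 57: aaaaX#aaa[q2]a (head 9)
Step 58: aaaaX#aaaa[q2]□ (head 10)
Step 59: aaaaX#aaa[q3]aa (head 9)
Step 60: aaaaX#aa[q3]aaa (head 8)
Step 61: aaaaX#a[q3]aaaa (head 7)
Step 62: aaaaX#[q3]aaaaa (head 6)
Step 63: aaaaX[q3]#aaaaa (head 5)
Step 64: aaaa[q3]X#aaaaa (head 4)
Step 65: aaaaa[q0]#aaaaa (head 5)
Step 66: aaaaa#[q3]aaaaa (head 6)
Step 67: aaaaa[q3]#aaaaa (head 5)
Step 68: aaaa[q3]a#aaaaa (head 4)
Step 69: aaa[q3]aa#aaaaa (head 3)
Step 70: aa[q3]aaa#aaaaa (head 2)
Step 71: a[q3]aaaa#aaaaa (head 1)
Step 72: [q3]aaaaa#aaaaa (head 0)
Step 73: [q3]□aaaaa#aaaaa (head -1)
Step 74: □[qA]aaaaa#aaaaa (head 0)
The machine is in qA, so it halts and accepts.
Number of transitions executed: 74.

Final answer: 74 steps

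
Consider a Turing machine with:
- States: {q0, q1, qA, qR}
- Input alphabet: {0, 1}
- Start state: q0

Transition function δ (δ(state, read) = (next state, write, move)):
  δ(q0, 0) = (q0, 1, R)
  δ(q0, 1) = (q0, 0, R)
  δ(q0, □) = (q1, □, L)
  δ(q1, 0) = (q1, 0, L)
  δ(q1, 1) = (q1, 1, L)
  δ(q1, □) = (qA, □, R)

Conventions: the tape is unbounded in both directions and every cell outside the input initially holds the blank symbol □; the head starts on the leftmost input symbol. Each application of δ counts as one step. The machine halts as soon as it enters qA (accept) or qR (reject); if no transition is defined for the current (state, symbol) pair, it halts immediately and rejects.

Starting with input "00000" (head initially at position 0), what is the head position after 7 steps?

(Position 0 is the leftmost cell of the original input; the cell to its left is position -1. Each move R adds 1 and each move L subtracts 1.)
Step 0: [q0]00000 (head at position 0)
Step 1: δ(q0, 0) = (q0, 1, R)  ⊢  1[q0]0000 (head at position 1)
Step 2: δ(q0, 0) = (q0, 1, R)  ⊢  11[q0]000 (head at position 2)
Step 3: δ(q0, 0) = (q0, 1, R)  ⊢  111[q0]00 (head at position 3)
Step 4: δ(q0, 0) = (q0, 1, R)  ⊢  1111[q0]0 (head at position 4)
Step 5: δ(q0, 0) = (q0, 1, R)  ⊢  11111[q0]□ (head at position 5)
Step 6: δ(q0, □) = (q1, □, L)  ⊢  1111[q1]1□ (head at position 4)
Step 7: δ(q1, 1) = (q1, 1, L)  ⊢  111[q1]11□ (head at position 3)
Head position after 7 steps: 3

Final answer: Position 3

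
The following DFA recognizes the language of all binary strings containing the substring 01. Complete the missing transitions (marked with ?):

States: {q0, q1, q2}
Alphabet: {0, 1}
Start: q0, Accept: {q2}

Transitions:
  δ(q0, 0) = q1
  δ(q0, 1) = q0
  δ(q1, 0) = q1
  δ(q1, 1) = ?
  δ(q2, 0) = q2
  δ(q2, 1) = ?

What each state remembers (consistent with the given transitions and accept states):
  q0: 01 not seen yet and the last symbol was not 0
  q1: 01 not seen yet and the last symbol was 0
  q2: the substring 01 has already been seen
Filling in the missing entries:
  δ(q1, 1): in q1 (01 not seen yet and the last symbol was 0), after reading 1 we have: the substring 01 has already been seen → q2
  δ(q2, 1): in q2 (the substring 01 has already been seen), after reading 1 we have: the substring 01 has already been seen → q2

Final answer: δ(q1, 1) = q2; δ(q2, 1) = q2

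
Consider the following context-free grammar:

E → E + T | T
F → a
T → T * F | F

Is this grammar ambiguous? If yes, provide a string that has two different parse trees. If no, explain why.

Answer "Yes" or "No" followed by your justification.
This is the standard stratified expression grammar: '+' is introduced only by the left-recursive rule E → E + T and '*' only by the left-recursive rule T → T * F, with F → a. For any string, the last '+' must be the one produced at the root E (everything after it is a T containing no '+'), and likewise within each T the last '*' is produced at its root. This fixes the parse tree uniquely (left-associative, '*' binding tighter than '+'), so every string has exactly one parse tree.

Final answer: No - the grammar is unambiguous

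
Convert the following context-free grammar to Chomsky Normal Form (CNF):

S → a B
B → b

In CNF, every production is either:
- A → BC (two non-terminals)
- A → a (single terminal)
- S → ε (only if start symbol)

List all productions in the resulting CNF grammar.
The grammar has no ε-productions or unit productions to eliminate.
S → a B has terminal a in a right-hand side of length ≥ 2: introduce T_a → a and use T_a in place of a.
B → b is already in CNF (single terminal) – keep it.
S → a B becomes S → T_a B.
Resulting CNF grammar (3 productions): T_a → a; B → b; S → T_a B

Final answer: T_a → a; B → b; S → T_a B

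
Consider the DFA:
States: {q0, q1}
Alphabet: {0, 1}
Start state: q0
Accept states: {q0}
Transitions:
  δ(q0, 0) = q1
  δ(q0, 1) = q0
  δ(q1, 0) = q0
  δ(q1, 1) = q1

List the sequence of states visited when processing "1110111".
Starting at q0
Read '1': q0 -> q0
Read '1': q0 -> q0
Read '1': q0 -> q0
Read '0': q0 -> q1
Read '1': q1 -> q1
Read '1': q1 -> q1
Read '1': q1 -> q1

Final answer: q0 -> q0 -> q0 -> q0 -> q1 -> q1 -> q1 -> q1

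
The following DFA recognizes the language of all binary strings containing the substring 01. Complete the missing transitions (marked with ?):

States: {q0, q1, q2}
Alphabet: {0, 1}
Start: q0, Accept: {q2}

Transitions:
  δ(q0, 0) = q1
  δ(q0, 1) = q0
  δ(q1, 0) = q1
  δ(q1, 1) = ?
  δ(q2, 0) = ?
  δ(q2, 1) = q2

What each state remembers (consistent with the given transitions and accept states):
  q0: 01 not seen yet and the last symbol was not 0
  q1: 01 not seen yet and the last symbol was 0
  q2: the substring 01 has already been seen
Filling in the missing entries:
  δ(q1, 1): in q1 (01 not seen yet and the last symbol was 0), after reading 1 we have: the substring 01 has already been seen → q2
  δ(q2, 0): in q2 (the substring 01 has already been seen), after reading 0 we have: the substring 01 has already been seen → q2

Final answer: δ(q1, 1) = q2; δ(q2, 0) = q2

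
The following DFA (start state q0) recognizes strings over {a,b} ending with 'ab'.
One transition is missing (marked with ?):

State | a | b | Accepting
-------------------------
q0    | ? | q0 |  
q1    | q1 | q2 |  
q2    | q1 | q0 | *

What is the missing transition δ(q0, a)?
q1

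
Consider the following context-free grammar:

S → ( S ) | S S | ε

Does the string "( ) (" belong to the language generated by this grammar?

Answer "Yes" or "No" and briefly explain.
Each production adds parentheses only in matched pairs (S → ( S )) or none at all, so every derived string has equally many '(' and ')'. The string ( ) ( has two '(' and one ')', so it cannot be derived.

Final answer: No - no valid derivation exists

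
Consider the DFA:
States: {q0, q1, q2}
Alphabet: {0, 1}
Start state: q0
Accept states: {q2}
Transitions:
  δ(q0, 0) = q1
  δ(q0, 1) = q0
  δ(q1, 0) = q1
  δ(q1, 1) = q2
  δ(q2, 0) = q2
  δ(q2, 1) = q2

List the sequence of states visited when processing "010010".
Starting at q0
Read '0': q0 -> q1
Read '1': q1 -> q2
Read '0': q2 -> q2
Read '0': q2 -> q2
Read '1': q2 -> q2
Read '0': q2 -> q2

Final answer: q0 -> q1 -> q2 -> q2 -> q2 -> q2 -> q2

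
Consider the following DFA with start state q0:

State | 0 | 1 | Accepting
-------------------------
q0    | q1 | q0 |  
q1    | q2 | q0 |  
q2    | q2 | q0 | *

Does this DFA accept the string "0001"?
Start in q0.
Read '0': q0 → q1
Read '0': q1 → q2
Read '0': q2 → q2
Read '1': q2 → q0
Final state q0 is not accepting, so the string is rejected.

Final answer: No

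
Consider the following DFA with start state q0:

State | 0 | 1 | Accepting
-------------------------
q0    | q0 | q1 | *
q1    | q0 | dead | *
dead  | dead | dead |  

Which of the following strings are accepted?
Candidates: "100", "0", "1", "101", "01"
"100": q0 → q1 → q0 → q0; q0 is accepting → accepted
"0": q0 → q0; q0 is accepting → accepted
"1": q0 → q1; q1 is accepting → accepted
"101": q0 → q1 → q0 → q1; q1 is accepting → accepted
"01": q0 → q0 → q1; q1 is accepting → accepted

Final answer: "100", "0", "1", "101", "01"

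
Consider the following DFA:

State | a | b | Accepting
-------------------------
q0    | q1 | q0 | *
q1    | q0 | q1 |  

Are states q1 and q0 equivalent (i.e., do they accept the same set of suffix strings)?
Try the suffix ε (the empty string).
From q1: q1 — not accepting.
From q0: q0 — accepting.
The two states disagree on this suffix, so they are not equivalent.

Final answer: No. Distinguishing string: ε (the empty string) - accepted from q0 but not from q1.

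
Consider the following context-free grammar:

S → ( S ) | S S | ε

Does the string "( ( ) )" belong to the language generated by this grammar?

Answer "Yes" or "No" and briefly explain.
A derivation exists: S ⇒ ( S ) ⇒ ( ( S ) ) ⇒ ( ( ) ) (using S → ( S ) twice, then S → ε).

Final answer: Yes - a valid derivation exists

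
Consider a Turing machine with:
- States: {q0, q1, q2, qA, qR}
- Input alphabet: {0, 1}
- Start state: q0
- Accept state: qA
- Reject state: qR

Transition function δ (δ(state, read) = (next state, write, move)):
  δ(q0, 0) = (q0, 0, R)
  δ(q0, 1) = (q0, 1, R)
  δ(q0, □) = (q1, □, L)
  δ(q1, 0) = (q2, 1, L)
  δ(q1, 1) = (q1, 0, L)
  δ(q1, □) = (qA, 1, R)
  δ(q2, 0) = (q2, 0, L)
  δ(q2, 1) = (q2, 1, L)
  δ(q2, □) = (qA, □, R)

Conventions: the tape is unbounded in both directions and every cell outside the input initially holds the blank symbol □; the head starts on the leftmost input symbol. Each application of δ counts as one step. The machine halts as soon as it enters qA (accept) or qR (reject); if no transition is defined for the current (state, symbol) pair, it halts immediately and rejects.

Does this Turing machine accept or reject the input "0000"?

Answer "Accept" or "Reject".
Step 0: [q0]0000 (head at position 0)
Step 1: δ(q0, 0) = (q0, 0, R)  ⊢  0[q0]000 (head at position 1)
Step 2: δ(q0, 0) = (q0, 0, R)  ⊢  00[q0]00 (head at position 2)
Step 3: δ(q0, 0) = (q0, 0, R)  ⊢  000[q0]0 (head at position 3)
Step 4: δ(q0, 0) = (q0, 0, R)  ⊢  0000[q0]□ (head at position 4)
Step 5: δ(q0, □) = (q1, □, L)  ⊢  000[q1]0□ (head at position 3)
Step 6: δ(q1, 0) = (q2, 1, L)  ⊢  00[q2]01□ (head at position 2)
Step 7: δ(q2, 0) = (q2, 0, L)  ⊢  0[q2]001□ (head at position 1)
Step 8: δ(q2, 0) = (q2, 0, L)  ⊢  [q2]0001□ (head at position 0)
Step 9: δ(q2, 0) = (q2, 0, L)  ⊢  [q2]□0001□ (head at position -1)
Step 10: δ(q2, □) = (qA, □, R)  ⊢  □[qA]0001□ (head at position 0)
The machine is in qA, so it halts and accepts.

Final answer: Accept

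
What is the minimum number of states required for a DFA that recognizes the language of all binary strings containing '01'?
Language: binary strings containing '01'
Lower bound (Myhill–Nerode): the prefixes ε, 0, 01 are pairwise distinguishable:
  ε vs 01: suffix ε distinguishes them (ε is rejected, 01 is accepted)
  0 vs 01: suffix ε distinguishes them (0 is rejected, 01 is accepted)
  ε vs 0: suffix 1 distinguishes them (ε·1 = 1 is rejected, 0·1 = 01 is accepted)
So any DFA needs at least 3 states.
Upper bound: a DFA with 3 states exists (one state per class above: 'no progress', 'last symbol 0', and 'seen 01' (accepting sink)).
Minimum states: 3

Final answer: 3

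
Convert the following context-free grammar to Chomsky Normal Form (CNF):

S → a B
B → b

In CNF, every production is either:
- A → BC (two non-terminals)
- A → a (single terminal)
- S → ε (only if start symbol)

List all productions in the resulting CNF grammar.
The grammar has no ε-productions or unit productions to eliminate.
S → a B has terminal a in a right-hand side of length ≥ 2: introduce T_a → a and use T_a in place of a.
B → b is already in CNF (single terminal) – keep it.
S → a B becomes S → T_a B.
Resulting CNF grammar (3 productions): T_a → a; B → b; S → T_a B

Final answer: T_a → a; B → b; S → T_a B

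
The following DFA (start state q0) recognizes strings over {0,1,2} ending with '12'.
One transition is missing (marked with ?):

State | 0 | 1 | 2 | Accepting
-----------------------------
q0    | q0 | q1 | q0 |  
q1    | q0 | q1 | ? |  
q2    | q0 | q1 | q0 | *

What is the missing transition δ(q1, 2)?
q2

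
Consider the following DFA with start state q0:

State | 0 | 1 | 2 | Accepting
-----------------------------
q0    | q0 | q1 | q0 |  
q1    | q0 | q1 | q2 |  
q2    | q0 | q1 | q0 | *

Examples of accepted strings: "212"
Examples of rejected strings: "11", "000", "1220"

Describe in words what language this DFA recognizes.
strings over {0,1,2} ending with '12'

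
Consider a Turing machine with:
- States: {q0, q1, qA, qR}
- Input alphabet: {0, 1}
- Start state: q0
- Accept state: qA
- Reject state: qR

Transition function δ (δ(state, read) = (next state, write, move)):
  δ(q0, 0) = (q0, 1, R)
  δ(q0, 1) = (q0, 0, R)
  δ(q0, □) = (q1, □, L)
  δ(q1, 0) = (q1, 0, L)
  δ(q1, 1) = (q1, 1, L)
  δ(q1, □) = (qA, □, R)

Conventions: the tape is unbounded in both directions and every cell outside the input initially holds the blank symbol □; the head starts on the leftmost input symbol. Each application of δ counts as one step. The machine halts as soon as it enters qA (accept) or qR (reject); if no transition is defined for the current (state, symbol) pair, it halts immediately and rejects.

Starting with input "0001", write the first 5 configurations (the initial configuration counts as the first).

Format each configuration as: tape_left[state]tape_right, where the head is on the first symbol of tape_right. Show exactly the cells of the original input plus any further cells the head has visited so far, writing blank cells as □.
Step 0: [q0]0001 (head at position 0)
Step 1: δ(q0, 0) = (q0, 1, R)  ⊢  1[q0]001 (head at position 1)
Step 2: δ(q0, 0) = (q0, 1, R)  ⊢  11[q0]01 (head at position 2)
Step 3: δ(q0, 0) = (q0, 1, R)  ⊢  111[q0]1 (head at position 3)
Step 4: δ(q0, 1) = (q0, 0, R)  ⊢  1110[q0]□ (head at position 4)

Final answer: [q0]0001 ⊢ 1[q0]001 ⊢ 11[q0]01 ⊢ 111[q0]1 ⊢ 1110[q0]□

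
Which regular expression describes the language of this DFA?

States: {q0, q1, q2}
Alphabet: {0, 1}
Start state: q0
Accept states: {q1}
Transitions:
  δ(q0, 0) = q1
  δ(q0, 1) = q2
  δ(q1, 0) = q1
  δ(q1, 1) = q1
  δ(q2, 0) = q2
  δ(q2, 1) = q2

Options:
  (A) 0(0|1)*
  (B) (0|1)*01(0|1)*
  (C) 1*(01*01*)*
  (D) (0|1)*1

Testing sample strings against the DFA:
  '00' -> accepted
  '10110' -> rejected
  '00' -> accepted
  '11000' -> rejected
Checking each option for a counterexample:
  (A) 0(0|1)*: agrees with the DFA on all strings of length ≤ 4
  (B) (0|1)*01(0|1)*: '0' is accepted by the DFA but does not match the regex → eliminated
  (C) 1*(01*01*)*: ε is rejected by the DFA but matches the regex → eliminated
  (D) (0|1)*1: '0' is accepted by the DFA but does not match the regex → eliminated
Only (A) 0(0|1)* is consistent with the DFA.

Final answer: (A) 0(0|1)*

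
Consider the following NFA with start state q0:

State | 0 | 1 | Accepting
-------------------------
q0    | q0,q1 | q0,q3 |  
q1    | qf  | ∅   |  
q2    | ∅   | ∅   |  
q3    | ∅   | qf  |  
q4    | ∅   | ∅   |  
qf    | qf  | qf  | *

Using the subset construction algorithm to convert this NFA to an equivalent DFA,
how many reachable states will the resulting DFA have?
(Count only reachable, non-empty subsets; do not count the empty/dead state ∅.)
Start subset: {q0}
{q0}: on 0 → {q0, q1}, on 1 → {q0, q3}
{q0, q1}: on 0 → {q0, q1, qf}, on 1 → {q0, q3}
{q0, q3}: on 0 → {q0, q1}, on 1 → {q0, q3, qf}
{q0, q1, qf}: on 0 → {q0, q1, qf}, on 1 → {q0, q3, qf}
{q0, q3, qf}: on 0 → {q0, q1, qf}, on 1 → {q0, q3, qf}
Reachable non-empty subsets: {q0}, {q0, q1}, {q0, q3}, {q0, q1, qf}, {q0, q3, qf} — 5 in total.

Final answer: 5 states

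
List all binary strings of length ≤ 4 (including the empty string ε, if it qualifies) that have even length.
Checking every binary string of length 0 to 4:
  Length 0: accepted: ε | rejected: (none)
  Length 1: accepted: (none) | rejected: 0, 1
  Length 2: accepted: 00, 01, 10, 11 | rejected: (none)
  Length 3: accepted: (none) | rejected: 000, 001, 010, 011, 100, 101, 110, 111
  Length 4: accepted: 0000, 0001, 0010, 0011, 0100, 0101, 0110, 0111, 1000, 1001, 1010, 1011, 1100, 1101, 1110, 1111 | rejected: (none)
Total: 21 string(s).

Final answer: ε, 00, 01, 10, 11, 0000, 0001, 0010, 0011, 0100, 0101, 0110, 0111, 1000, 1001, 1010, 1011, 1100, 1101, 1110, 1111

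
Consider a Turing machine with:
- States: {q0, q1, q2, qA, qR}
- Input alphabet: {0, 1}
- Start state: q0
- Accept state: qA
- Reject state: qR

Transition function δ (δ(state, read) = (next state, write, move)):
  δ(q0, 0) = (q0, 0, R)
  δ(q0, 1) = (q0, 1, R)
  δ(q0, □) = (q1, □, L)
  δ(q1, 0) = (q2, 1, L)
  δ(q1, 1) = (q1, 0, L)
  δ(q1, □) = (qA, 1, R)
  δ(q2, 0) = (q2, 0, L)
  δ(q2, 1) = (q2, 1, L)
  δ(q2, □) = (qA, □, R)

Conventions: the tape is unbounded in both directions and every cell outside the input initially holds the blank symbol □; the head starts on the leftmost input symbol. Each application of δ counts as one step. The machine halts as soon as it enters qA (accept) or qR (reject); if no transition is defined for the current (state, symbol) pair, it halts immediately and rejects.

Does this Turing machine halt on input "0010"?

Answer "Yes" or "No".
Step 0: [q0]0010 (head at position 0)
Step 1: δ(q0, 0) = (q0, 0, R)  ⊢  0[q0]010 (head at position 1)
Step 2: δ(q0, 0) = (q0, 0, R)  ⊢  00[q0]10 (head at position 2)
Step 3: δ(q0, 1) = (q0, 1, R)  ⊢  001[q0]0 (head at position 3)
Step 4: δ(q0, 0) = (q0, 0, R)  ⊢  0010[q0]□ (head at position 4)
Step 5: δ(q0, □) = (q1, □, L)  ⊢  001[q1]0□ (head at position 3)
Step 6: δ(q1, 0) = (q2, 1, L)  ⊢  00[q2]11□ (head at position 2)
Step 7: δ(q2, 1) = (q2, 1, L)  ⊢  0[q2]011□ (head at position 1)
Step 8: δ(q2, 0) = (q2, 0, L)  ⊢  [q2]0011□ (head at position 0)
Step 9: δ(q2, 0) = (q2, 0, L)  ⊢  [q2]□0011□ (head at position -1)
Step 10: δ(q2, □) = (qA, □, R)  ⊢  □[qA]0011□ (head at position 0)
The machine is in qA, so it halts and accepts.
It halts after 10 steps.

Final answer: Yes - halts after 10 steps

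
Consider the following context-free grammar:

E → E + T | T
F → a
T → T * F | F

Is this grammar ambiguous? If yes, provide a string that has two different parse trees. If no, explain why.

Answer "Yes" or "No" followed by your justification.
This is the standard stratified expression grammar: '+' is introduced only by the left-recursive rule E → E + T and '*' only by the left-recursive rule T → T * F, with F → a. For any string, the last '+' must be the one produced at the root E (everything after it is a T containing no '+'), and likewise within each T the last '*' is produced at its root. This fixes the parse tree uniquely (left-associative, '*' binding tighter than '+'), so every string has exactly one parse tree.

Final answer: No - the grammar is unambiguous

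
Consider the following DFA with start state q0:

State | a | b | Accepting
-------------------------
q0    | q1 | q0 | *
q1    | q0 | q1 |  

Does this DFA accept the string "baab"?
Start in q0.
Read 'b': q0 → q0
Read 'a': q0 → q1
Read 'a': q1 → q0
Read 'b': q0 → q0
Final state q0 is accepting, so the string is accepted.

Final answer: Yes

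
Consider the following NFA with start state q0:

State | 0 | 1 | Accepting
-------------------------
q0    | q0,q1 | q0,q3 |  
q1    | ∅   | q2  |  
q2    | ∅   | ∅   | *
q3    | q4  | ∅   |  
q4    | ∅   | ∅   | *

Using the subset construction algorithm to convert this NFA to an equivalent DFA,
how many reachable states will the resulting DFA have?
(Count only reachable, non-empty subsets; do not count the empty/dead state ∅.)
Start subset: {q0}
{q0}: on 0 → {q0, q1}, on 1 → {q0, q3}
{q0, q1}: on 0 → {q0, q1}, on 1 → {q0, q2, q3}
{q0, q3}: on 0 → {q0, q1, q4}, on 1 → {q0, q3}
{q0, q2, q3}: on 0 → {q0, q1, q4}, on 1 → {q0, q3}
{q0, q1, q4}: on 0 → {q0, q1}, on 1 → {q0, q2, q3}
Reachable non-empty subsets: {q0}, {q0, q1}, {q0, q3}, {q0, q2, q3}, {q0, q1, q4} — 5 in total.

Final answer: 5 states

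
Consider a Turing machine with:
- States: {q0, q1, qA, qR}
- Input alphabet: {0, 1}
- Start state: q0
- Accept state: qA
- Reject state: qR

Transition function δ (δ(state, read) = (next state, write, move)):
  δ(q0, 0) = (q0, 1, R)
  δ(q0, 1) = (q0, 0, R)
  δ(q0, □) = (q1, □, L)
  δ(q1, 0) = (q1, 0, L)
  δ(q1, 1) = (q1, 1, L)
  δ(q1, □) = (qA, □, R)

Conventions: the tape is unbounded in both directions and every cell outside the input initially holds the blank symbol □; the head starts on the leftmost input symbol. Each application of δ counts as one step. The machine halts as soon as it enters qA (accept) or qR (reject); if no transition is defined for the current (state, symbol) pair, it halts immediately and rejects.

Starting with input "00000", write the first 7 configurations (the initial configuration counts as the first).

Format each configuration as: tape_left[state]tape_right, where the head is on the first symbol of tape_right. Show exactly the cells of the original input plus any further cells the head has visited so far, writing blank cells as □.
Step 0: [q0]00000 (head at position 0)
Step 1: δ(q0, 0) = (q0, 1, R)  ⊢  1[q0]0000 (head at position 1)
Step 2: δ(q0, 0) = (q0, 1, R)  ⊢  11[q0]000 (head at position 2)
Step 3: δ(q0, 0) = (q0, 1, R)  ⊢  111[q0]00 (head at position 3)
Step 4: δ(q0, 0) = (q0, 1, R)  ⊢  1111[q0]0 (head at position 4)
Step 5: δ(q0, 0) = (q0, 1, R)  ⊢  11111[q0]□ (head at position 5)
Step 6: δ(q0, □) = (q1, □, L)  ⊢  1111[q1]1□ (head at position 4)

Final answer: [q0]00000 ⊢ 1[q0]0000 ⊢ 11[q0]000 ⊢ 111[q0]00 ⊢ 1111[q0]0 ⊢ 11111[q0]□ ⊢ 1111[q1]1□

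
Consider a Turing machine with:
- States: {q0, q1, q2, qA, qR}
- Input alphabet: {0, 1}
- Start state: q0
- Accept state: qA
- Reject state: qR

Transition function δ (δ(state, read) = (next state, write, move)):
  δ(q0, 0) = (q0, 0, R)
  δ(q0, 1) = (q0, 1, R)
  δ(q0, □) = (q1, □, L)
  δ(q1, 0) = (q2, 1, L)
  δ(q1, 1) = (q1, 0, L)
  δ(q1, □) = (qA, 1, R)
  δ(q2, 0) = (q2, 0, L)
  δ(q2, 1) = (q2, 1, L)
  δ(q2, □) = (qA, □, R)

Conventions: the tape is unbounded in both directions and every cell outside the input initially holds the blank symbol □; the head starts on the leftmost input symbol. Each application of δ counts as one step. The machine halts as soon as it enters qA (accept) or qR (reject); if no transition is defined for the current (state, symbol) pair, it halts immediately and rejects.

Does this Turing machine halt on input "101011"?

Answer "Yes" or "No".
Step 0: [q0]101011 (head at position 0)
Step 1: δ(q0, 1) = (q0, 1, R)  ⊢  1[q0]01011 (head at position 1)
Step 2: δ(q0, 0) = (q0, 0, R)  ⊢  10[q0]1011 (head at position 2)
Step 3: δ(q0, 1) = (q0, 1, R)  ⊢  101[q0]011 (head at position 3)
Step 4: δ(q0, 0) = (q0, 0, R)  ⊢  1010[q0]11 (head at position 4)
Step 5: δ(q0, 1) = (q0, 1, R)  ⊢  10101[q0]1 (head at position 5)
Step 6: δ(q0, 1) = (q0, 1, R)  ⊢  101011[q0]□ (head at position 6)
Step 7: δ(q0, □) = (q1, □, L)  ⊢  10101[q1]1□ (head at position 5)
Step 8: δ(q1, 1) = (q1, 0, L)  ⊢  1010[q1]10□ (head at position 4)
Step 9: δ(q1, 1) = (q1, 0, L)  ⊢  101[q1]000□ (head at position 3)
Step 10: δ(q1, 0) = (q2, 1, L)  ⊢  10[q2]1100□ (head at position 2)
Step 11: δ(q2, 1) = (q2, 1, L)  ⊢  1[q2]01100□ (head at position 1)
Step 12: δ(q2, 0) = (q2, 0, L)  ⊢  [q2]101100□ (head at position 0)
Step 13: δ(q2, 1) = (q2, 1, L)  ⊢  [q2]□101100□ (head at position -1)
Step 14: δ(q2, □) = (qA, □, R)  ⊢  □[qA]101100□ (head at position 0)
The machine is in qA, so it halts and accepts.
It halts after 14 steps.

Final answer: Yes - halts after 14 steps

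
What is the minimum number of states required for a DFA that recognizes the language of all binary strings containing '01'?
Language: binary strings containing '01'
Lower bound (Myhill–Nerode): the prefixes ε, 0, 01 are pairwise distinguishable:
  ε vs 01: suffix ε distinguishes them (ε is rejected, 01 is accepted)
  0 vs 01: suffix ε distinguishes them (0 is rejected, 01 is accepted)
  ε vs 0: suffix 1 distinguishes them (ε·1 = 1 is rejected, 0·1 = 01 is accepted)
So any DFA needs at least 3 states.
Upper bound: a DFA with 3 states exists (one state per class above: 'no progress', 'last symbol 0', and 'seen 01' (accepting sink)).
Minimum states: 3

Final answer: 3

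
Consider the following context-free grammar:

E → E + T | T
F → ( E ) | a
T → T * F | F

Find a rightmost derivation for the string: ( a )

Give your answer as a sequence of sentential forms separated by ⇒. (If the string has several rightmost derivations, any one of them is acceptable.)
Start with E.
Step 1: the rightmost non-terminal is E; apply E → T:  T
Step 2: the rightmost non-terminal is T; apply T → F:  F
Step 3: the rightmost non-terminal is F; apply F → ( E ):  ( E )
Step 4: the rightmost non-terminal is E; apply E → T:  ( T )
Step 5: the rightmost non-terminal is T; apply T → F:  ( F )
Step 6: the rightmost non-terminal is F; apply F → a:  ( a )

Final answer: E ⇒ T ⇒ F ⇒ ( E ) ⇒ ( T ) ⇒ ( F ) ⇒ ( a )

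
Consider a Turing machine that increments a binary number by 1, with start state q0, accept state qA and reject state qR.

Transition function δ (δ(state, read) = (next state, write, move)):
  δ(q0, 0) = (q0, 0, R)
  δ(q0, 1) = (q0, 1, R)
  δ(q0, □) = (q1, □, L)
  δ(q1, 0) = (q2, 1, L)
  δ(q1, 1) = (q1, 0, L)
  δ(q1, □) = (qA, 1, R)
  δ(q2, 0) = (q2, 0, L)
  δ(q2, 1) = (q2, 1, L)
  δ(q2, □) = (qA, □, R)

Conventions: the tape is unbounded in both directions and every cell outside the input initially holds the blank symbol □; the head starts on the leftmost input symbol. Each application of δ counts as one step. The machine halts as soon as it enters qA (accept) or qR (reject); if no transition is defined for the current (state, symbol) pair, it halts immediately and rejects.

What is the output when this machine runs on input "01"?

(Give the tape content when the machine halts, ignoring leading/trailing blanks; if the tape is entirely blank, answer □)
Step 0: [q0]01 (head at position 0)
Step 1: δ(q0, 0) = (q0, 0, R)  ⊢  0[q0]1 (head at position 1)
Step 2: δ(q0, 1) = (q0, 1, R)  ⊢  01[q0]□ (head at position 2)
Step 3: δ(q0, □) = (q1, □, L)  ⊢  0[q1]1□ (head at position 1)
Step 4: δ(q1, 1) = (q1, 0, L)  ⊢  [q1]00□ (head at position 0)
Step 5: δ(q1, 0) = (q2, 1, L)  ⊢  [q2]□10□ (head at position -1)
Step 6: δ(q2, □) = (qA, □, R)  ⊢  □[qA]10□ (head at position 0)
The machine is in qA, so it halts and accepts.
Tape content when halted (ignoring surrounding blanks): 10

Final answer: Output: 10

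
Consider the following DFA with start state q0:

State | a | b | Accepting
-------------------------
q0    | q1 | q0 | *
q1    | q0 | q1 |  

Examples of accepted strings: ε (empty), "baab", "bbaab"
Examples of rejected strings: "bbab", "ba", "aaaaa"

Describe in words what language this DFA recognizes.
strings over {a,b} with an even number of a's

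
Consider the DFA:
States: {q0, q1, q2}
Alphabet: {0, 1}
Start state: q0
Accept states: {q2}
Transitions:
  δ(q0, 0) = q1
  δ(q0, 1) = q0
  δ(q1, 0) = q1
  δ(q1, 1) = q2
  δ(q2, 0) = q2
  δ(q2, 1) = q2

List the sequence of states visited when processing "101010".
Starting at q0
Read '1': q0 -> q0
Read '0': q0 -> q1
Read '1': q1 -> q2
Read '0': q2 -> q2
Read '1': q2 -> q2
Read '0': q2 -> q2

Final answer: q0 -> q0 -> q1 -> q2 -> q2 -> q2 -> q2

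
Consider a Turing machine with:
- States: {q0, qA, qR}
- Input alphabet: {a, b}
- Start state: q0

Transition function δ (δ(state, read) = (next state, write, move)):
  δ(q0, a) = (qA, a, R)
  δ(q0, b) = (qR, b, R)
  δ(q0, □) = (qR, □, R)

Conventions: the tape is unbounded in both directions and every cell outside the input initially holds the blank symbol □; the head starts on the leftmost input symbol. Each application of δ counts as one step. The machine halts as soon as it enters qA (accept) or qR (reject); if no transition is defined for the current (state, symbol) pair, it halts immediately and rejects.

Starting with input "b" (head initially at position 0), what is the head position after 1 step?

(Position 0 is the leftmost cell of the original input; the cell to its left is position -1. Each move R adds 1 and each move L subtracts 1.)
Step 0: [q0]b (head at position 0)
Step 1: δ(q0, b) = (qR, b, R)  ⊢  b[qR]□ (head at position 1)
Head position after 1 step: 1

Final answer: Position 1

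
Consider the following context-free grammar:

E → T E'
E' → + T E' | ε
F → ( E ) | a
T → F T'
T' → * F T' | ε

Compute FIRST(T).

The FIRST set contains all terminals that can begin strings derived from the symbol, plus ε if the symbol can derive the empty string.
FIRST(F): F → ( E ) contributes '(' and F → a contributes 'a', so FIRST(F) = {(, a}. F is not nullable.
FIRST(T): T → F T' begins with F, and F is not nullable, so FIRST(T) = FIRST(F) = {(, a}.

Final answer: {(, a}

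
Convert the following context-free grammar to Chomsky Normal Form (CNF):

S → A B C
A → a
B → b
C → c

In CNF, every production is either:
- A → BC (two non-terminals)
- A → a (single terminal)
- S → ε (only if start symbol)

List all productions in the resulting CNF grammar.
The grammar has no ε-productions or unit productions to eliminate.
A → a is already in CNF (single terminal) – keep it.
B → b is already in CNF (single terminal) – keep it.
C → c is already in CNF (single terminal) – keep it.
S → A B C has 3 symbols on the right: break it into binary productions S → A X0, X0 → B C.
Resulting CNF grammar (5 productions): A → a; B → b; C → c; S → A X0; X0 → B C

Final answer: A → a; B → b; C → c; S → A X0; X0 → B C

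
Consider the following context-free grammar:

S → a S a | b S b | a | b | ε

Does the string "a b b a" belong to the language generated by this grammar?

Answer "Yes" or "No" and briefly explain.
A derivation exists: S ⇒ a S a ⇒ a b S b a ⇒ a b b a (using S → a S a, S → b S b, then S → ε).

Final answer: Yes - a valid derivation exists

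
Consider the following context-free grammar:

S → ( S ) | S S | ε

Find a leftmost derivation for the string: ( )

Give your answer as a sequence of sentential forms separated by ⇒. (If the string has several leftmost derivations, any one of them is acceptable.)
Start with S.
Step 1: the leftmost non-terminal is S; apply S → ( S ):  ( S )
Step 2: the leftmost non-terminal is S; apply S → ε:  ( )

Final answer: S ⇒ ( S ) ⇒ ( )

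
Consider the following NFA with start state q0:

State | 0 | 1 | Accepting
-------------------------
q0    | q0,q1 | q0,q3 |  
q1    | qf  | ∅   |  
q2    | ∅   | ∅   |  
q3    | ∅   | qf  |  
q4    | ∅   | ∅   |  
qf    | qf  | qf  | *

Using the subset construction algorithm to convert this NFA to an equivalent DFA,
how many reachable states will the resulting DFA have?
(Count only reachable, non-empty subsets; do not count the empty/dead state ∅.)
Start subset: {q0}
{q0}: on 0 → {q0, q1}, on 1 → {q0, q3}
{q0, q1}: on 0 → {q0, q1, qf}, on 1 → {q0, q3}
{q0, q3}: on 0 → {q0, q1}, on 1 → {q0, q3, qf}
{q0, q1, qf}: on 0 → {q0, q1, qf}, on 1 → {q0, q3, qf}
{q0, q3, qf}: on 0 → {q0, q1, qf}, on 1 → {q0, q3, qf}
Reachable non-empty subsets: {q0}, {q0, q1}, {q0, q3}, {q0, q1, qf}, {q0, q3, qf} — 5 in total.

Final answer: 5 states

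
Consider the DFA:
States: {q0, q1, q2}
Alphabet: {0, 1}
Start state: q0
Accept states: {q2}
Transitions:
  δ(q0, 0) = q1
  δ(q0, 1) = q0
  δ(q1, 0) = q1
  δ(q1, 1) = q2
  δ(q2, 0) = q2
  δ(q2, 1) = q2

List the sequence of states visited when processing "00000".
Starting at q0
Read '0': q0 -> q1
Read '0': q1 -> q1
Read '0': q1 -> q1
Read '0': q1 -> q1
Read '0': q1 -> q1

Final answer: q0 -> q1 -> q1 -> q1 -> q1 -> q1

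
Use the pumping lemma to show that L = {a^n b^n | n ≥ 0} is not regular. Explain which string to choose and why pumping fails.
Language: L = {a^n b^n | n ≥ 0} (equal numbers of a's followed by b's)
Step 1: Assume for contradiction that L is regular, with pumping length p.
Step 2: Choose s = a^p b^p. Then s ∈ L (it has p a's followed by p b's) and |s| ≥ p.
Step 3: Consider any decomposition s = xyz with |xy| ≤ p and |y| > 0. Since |xy| ≤ p and the first p symbols of s are all a's, y = a^k for some k with 1 ≤ k ≤ p.
Step 4: Pumping up (i = 2): xy²z = a^(p+k) b^p, which has more a's than b's, so xy²z ∉ L.
This contradicts the pumping lemma, so L is not regular.

Final answer: Choose s = a^p b^p. Since |xy| ≤ p, y = a^k with k ≥ 1. Then xy²z = a^(p+k) b^p ∉ L.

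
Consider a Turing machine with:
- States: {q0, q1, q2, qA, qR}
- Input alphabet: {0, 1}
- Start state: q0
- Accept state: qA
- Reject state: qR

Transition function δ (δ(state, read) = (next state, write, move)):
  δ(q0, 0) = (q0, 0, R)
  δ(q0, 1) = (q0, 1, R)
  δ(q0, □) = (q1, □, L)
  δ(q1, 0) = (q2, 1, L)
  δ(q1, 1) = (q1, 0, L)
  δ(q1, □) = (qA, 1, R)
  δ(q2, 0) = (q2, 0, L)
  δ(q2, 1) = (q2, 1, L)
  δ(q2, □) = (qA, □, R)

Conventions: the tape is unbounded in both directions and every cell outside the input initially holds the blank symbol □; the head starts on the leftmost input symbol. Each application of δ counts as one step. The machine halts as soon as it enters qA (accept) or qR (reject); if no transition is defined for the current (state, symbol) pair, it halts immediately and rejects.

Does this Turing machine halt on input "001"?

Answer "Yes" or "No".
Step 0: [q0]001 (head at position 0)
Step 1: δ(q0, 0) = (q0, 0, R)  ⊢  0[q0]01 (head at position 1)
Step 2: δ(q0, 0) = (q0, 0, R)  ⊢  00[q0]1 (head at position 2)
Step 3: δ(q0, 1) = (q0, 1, R)  ⊢  001[q0]□ (head at position 3)
Step 4: δ(q0, □) = (q1, □, L)  ⊢  00[q1]1□ (head at position 2)
Step 5: δ(q1, 1) = (q1, 0, L)  ⊢  0[q1]00□ (head at position 1)
Step 6: δ(q1, 0) = (q2, 1, L)  ⊢  [q2]010□ (head at position 0)
Step 7: δ(q2, 0) = (q2, 0, L)  ⊢  [q2]□010□ (head at position -1)
Step 8: δ(q2, □) = (qA, □, R)  ⊢  □[qA]010□ (head at position 0)
The machine is in qA, so it halts and accepts.
It halts after 8 steps.

Final answer: Yes - halts after 8 steps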